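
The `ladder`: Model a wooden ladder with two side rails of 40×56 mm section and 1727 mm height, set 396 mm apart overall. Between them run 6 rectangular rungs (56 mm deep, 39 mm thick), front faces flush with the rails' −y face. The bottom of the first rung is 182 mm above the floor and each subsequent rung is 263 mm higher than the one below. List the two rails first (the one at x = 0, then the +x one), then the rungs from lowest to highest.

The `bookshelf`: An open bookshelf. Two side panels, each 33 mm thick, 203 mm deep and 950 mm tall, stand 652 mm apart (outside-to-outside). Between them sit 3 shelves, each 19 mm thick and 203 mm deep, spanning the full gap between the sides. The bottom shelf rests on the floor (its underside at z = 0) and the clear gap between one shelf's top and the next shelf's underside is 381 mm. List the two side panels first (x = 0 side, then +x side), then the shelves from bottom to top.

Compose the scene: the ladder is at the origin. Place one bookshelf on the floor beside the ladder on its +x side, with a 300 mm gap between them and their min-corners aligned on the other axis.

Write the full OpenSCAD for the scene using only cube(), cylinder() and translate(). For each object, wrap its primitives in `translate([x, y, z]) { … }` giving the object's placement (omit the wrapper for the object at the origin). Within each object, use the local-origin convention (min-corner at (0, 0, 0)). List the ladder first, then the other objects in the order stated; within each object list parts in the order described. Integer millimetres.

cube([40, 56, 1727]);
translate([356, 0, 0]) cube([40, 56, 1727]);
translate([40, 0, 182]) cube([316, 56, 39]);
translate([40, 0, 445]) cube([316, 56, 39]);
translate([40, 0, 708]) cube([316, 56, 39]);
translate([40, 0, 971]) cube([316, 56, 39]);
translate([40, 0, 1234]) cube([316, 56, 39]);
translate([40, 0, 1497]) cube([316, 56, 39]);
translate([696, 0, 0]) {
  cube([33, 203, 950]);
  translate([619, 0, 0]) cube([33, 203, 950]);
  translate([33, 0, 0]) cube([586, 203, 19]);
  translate([33, 0, 400]) cube([586, 203, 19]);
  translate([33, 0, 800]) cube([586, 203, 19]);
}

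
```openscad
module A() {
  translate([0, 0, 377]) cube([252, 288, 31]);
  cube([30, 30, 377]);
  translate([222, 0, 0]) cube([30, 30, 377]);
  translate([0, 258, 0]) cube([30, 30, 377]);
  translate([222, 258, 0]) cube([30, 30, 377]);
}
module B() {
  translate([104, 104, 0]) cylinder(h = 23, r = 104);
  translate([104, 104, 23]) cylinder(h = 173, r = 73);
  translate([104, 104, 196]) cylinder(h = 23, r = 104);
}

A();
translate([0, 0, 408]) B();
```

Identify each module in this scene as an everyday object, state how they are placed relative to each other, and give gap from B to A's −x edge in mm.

The spool's min-x is at 0; the stool's min-x is 0; gap = 0 mm.

A is a stool. B is a spool. The spool is on top of the stool. The gap from the spool to the stool's −x edge is 0 mm.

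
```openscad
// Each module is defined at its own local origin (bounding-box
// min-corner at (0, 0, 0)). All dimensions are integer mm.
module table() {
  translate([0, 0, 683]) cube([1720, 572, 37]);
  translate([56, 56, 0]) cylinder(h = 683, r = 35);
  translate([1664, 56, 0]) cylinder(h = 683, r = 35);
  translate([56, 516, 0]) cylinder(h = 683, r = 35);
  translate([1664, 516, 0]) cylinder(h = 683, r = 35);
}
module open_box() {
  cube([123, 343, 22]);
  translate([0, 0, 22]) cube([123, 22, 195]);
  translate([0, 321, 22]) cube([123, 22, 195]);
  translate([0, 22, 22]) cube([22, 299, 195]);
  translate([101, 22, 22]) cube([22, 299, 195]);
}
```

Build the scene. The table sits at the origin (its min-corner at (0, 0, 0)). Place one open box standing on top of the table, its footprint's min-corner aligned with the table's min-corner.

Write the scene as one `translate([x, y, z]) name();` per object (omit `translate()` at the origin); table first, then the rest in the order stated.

table();
translate([0, 0, 720]) open_box();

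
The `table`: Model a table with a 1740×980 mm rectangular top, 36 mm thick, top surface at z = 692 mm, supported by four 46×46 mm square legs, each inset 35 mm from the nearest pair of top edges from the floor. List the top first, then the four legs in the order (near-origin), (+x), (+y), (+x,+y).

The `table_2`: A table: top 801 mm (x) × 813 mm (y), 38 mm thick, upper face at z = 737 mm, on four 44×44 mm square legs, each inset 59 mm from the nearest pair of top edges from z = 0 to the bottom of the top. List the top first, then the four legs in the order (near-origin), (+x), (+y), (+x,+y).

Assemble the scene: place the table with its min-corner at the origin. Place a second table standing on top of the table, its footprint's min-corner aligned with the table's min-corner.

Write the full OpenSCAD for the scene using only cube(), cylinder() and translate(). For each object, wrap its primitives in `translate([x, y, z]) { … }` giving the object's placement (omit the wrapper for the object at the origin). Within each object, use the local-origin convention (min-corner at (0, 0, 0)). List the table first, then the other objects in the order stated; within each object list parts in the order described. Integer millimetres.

translate([0, 0, 656]) cube([1740, 980, 36]);
translate([35, 35, 0]) cube([46, 46, 656]);
translate([1659, 35, 0]) cube([46, 46, 656]);
translate([35, 899, 0]) cube([46, 46, 656]);
translate([1659, 899, 0]) cube([46, 46, 656]);
translate([0, 0, 692]) {
  translate([0, 0, 699]) cube([801, 813, 38]);
  translate([59, 59, 0]) cube([44, 44, 699]);
  translate([698, 59, 0]) cube([44, 44, 699]);
  translate([59, 710, 0]) cube([44, 44, 699]);
  translate([698, 710, 0]) cube([44, 44, 699]);
}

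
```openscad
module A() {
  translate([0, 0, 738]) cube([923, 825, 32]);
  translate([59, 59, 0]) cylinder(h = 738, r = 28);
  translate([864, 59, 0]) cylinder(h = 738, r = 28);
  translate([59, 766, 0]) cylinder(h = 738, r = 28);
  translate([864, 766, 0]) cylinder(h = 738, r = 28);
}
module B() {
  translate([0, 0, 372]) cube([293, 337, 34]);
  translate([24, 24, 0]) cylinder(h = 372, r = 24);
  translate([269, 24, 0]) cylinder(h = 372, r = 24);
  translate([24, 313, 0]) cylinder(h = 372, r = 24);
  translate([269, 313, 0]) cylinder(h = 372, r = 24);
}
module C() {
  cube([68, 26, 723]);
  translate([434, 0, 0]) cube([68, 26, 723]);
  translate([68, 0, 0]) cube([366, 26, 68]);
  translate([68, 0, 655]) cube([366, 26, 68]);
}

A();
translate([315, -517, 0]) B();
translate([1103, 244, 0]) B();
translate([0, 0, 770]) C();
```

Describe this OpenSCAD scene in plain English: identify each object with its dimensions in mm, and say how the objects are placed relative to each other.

A is a table: top 923 mm (x) × 825 mm (y), 32 mm thick, upper face at z = 770 mm, on four round legs of 56 mm diameter, each leg's bounding box inset 31 mm from the nearest pair of top edges, running from z = 0 to the bottom of the top.

B is a four-legged stool. The seat is 293×337 mm, 34 mm thick, top at z = 406 mm. It stands on four round legs, each 48 mm in diameter, from z = 0 to the seat underside, each leg's axis is inset half a diameter from the nearest pair of seat edges (so the leg's bounding box is flush with the corner).

C is a rectangular picture frame lying in the x–z plane (depth along y). The opening is 366 mm wide (x) by 587 mm tall (z), surrounded by a border 68 mm wide on all four sides. The frame is 26 mm deep and is made of two full-height vertical stiles with two horizontal rails fitted between them.

Two stools sit around the table at the −y, +x sides. The picture frame is on top of the table.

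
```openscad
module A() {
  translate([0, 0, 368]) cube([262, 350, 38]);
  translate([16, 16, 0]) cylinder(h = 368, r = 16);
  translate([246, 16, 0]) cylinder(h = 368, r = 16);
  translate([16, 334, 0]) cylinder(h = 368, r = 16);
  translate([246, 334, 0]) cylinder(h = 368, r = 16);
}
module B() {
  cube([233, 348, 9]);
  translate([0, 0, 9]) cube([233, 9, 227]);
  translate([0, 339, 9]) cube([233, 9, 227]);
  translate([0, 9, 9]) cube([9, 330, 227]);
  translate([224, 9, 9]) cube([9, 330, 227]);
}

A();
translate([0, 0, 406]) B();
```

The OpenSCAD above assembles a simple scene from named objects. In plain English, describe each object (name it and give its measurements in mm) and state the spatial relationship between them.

A is a four-legged stool. The seat is 262×350 mm, 38 mm thick, top at z = 406 mm. It stands on four round legs, each 32 mm in diameter, from z = 0 to the seat underside, each leg's axis is inset half a diameter from the nearest pair of seat edges (so the leg's bounding box is flush with the corner).

B is an open storage box with external size 233×348×236 mm and wall thickness 9 mm (the base is also 9 mm thick). The base covers the whole footprint; the four walls stand on the base, with the y-facing walls full-width and the x-facing walls fitting between their inner faces.

The open box is on top of the stool.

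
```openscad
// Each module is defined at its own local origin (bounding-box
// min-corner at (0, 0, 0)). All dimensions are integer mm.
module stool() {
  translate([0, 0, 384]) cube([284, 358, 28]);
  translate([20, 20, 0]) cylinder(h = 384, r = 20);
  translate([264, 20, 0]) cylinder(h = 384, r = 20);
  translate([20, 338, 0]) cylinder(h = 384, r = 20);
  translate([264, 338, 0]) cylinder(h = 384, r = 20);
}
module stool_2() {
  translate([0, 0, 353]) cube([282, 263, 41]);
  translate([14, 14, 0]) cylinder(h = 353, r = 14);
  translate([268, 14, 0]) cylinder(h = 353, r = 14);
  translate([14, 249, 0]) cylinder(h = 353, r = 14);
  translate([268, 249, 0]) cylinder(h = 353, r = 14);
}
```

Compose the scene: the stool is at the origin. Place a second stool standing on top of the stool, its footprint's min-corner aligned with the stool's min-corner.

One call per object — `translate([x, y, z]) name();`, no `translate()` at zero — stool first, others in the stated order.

stool();
translate([0, 0, 412]) stool_2();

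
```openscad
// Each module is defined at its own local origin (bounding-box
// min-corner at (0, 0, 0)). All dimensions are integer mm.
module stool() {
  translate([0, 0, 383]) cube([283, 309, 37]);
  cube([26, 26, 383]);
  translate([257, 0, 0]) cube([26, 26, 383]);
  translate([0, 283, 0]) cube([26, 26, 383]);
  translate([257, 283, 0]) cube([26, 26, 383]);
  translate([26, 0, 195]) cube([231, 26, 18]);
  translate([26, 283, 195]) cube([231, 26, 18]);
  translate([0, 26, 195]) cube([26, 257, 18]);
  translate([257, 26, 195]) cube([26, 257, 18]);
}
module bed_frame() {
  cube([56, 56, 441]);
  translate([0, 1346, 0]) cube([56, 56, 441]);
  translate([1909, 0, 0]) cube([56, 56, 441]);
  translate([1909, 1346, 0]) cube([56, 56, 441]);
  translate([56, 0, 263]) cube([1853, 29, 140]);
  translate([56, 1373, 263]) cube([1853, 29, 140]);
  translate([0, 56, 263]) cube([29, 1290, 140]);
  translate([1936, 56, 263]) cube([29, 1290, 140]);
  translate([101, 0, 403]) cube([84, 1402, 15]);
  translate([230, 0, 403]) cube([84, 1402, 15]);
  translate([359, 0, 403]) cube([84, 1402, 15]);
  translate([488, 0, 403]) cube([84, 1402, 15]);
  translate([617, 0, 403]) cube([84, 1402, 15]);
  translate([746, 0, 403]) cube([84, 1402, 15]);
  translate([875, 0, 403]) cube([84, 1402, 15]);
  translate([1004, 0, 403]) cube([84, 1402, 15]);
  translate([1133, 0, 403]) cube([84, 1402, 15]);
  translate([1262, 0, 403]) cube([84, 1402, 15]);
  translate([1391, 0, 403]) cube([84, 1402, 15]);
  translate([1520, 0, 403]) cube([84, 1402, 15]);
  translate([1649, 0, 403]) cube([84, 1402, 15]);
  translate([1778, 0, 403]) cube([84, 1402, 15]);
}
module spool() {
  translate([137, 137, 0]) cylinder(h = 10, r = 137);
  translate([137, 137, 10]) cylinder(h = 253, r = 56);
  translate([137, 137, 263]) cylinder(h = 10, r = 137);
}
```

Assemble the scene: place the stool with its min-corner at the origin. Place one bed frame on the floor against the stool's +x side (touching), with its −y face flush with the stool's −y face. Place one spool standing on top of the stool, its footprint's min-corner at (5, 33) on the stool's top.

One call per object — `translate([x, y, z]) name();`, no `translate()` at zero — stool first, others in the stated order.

stool();
translate([283, 0, 0]) bed_frame();
translate([5, 33, 420]) spool();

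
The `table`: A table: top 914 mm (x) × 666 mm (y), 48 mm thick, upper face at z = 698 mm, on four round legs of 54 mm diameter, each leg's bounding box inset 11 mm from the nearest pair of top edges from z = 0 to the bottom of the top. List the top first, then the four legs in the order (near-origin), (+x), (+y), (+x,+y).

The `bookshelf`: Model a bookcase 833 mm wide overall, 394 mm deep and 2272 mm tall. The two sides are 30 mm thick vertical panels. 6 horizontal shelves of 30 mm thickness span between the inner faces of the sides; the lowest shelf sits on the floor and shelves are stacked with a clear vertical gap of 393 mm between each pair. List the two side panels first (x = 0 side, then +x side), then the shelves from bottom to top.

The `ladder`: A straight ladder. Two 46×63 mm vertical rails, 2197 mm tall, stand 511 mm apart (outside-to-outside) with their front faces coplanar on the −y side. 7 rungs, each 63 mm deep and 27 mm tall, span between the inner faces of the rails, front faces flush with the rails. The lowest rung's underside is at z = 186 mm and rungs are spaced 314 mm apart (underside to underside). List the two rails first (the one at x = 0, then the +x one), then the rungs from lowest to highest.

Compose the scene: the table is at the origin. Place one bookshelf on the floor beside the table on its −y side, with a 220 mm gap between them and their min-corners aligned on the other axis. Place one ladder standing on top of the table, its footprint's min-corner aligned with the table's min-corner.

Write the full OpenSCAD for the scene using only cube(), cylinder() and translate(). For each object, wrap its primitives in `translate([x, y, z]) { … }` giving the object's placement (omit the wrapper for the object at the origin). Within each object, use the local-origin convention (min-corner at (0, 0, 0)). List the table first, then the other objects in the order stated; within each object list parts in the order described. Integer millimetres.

translate([0, 0, 650]) cube([914, 666, 48]);
translate([38, 38, 0]) cylinder(h = 650, r = 27);
translate([876, 38, 0]) cylinder(h = 650, r = 27);
translate([38, 628, 0]) cylinder(h = 650, r = 27);
translate([876, 628, 0]) cylinder(h = 650, r = 27);
translate([0, -614, 0]) {
  cube([30, 394, 2272]);
  translate([803, 0, 0]) cube([30, 394, 2272]);
  translate([30, 0, 0]) cube([773, 394, 30]);
  translate([30, 0, 423]) cube([773, 394, 30]);
  translate([30, 0, 846]) cube([773, 394, 30]);
  translate([30, 0, 1269]) cube([773, 394, 30]);
  translate([30, 0, 1692]) cube([773, 394, 30]);
  translate([30, 0, 2115]) cube([773, 394, 30]);
}
translate([0, 0, 698]) {
  cube([46, 63, 2197]);
  translate([465, 0, 0]) cube([46, 63, 2197]);
  translate([46, 0, 186]) cube([419, 63, 27]);
  translate([46, 0, 500]) cube([419, 63, 27]);
  translate([46, 0, 814]) cube([419, 63, 27]);
  translate([46, 0, 1128]) cube([419, 63, 27]);
  translate([46, 0, 1442]) cube([419, 63, 27]);
  translate([46, 0, 1756]) cube([419, 63, 27]);
  translate([46, 0, 2070]) cube([419, 63, 27]);
}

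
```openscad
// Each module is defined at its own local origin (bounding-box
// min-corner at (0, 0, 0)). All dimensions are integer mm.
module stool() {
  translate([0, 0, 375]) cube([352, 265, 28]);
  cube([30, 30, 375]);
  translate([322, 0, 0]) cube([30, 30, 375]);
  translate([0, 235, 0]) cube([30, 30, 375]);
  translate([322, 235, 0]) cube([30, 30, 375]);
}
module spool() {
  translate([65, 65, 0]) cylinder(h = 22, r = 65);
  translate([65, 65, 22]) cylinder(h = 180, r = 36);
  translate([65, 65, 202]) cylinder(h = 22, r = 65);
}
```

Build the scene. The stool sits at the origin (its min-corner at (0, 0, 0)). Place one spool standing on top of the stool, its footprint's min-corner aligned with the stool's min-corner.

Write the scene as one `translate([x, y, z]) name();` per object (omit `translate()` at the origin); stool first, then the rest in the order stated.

stool();
translate([0, 0, 403]) spool();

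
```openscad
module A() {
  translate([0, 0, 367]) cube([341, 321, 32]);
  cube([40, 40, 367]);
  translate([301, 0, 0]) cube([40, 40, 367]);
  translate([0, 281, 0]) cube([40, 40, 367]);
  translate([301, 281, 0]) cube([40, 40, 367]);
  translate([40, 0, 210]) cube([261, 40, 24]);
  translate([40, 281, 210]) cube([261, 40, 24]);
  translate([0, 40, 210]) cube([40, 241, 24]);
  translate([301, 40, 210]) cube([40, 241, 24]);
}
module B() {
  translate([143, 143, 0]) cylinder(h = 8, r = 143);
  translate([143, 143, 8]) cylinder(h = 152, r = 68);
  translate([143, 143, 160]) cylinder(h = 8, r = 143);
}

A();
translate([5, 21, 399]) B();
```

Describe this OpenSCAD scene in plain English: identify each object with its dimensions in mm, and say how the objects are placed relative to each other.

A is a four-legged stool. The seat is a 341×321×32 mm slab whose top surface is at z = 399 mm; four square legs, each 40×40 mm in cross-section, run from the floor (z = 0) to the underside of the seat, each flush with a corner of the seat. Four stretchers, 40 mm wide and 24 mm tall, connect adjacent legs with their undersides at z = 210 mm, each running between the inner faces of the legs it joins and aligned with the legs' outer faces on the other axis.

B is a spool: two coaxial disc flanges of radius 143 mm and thickness 8 mm, joined by a core cylinder of radius 68 mm and height 152 mm. The lower flange rests on z = 0 and the three cylinders share a vertical axis.

The spool is on top of the stool.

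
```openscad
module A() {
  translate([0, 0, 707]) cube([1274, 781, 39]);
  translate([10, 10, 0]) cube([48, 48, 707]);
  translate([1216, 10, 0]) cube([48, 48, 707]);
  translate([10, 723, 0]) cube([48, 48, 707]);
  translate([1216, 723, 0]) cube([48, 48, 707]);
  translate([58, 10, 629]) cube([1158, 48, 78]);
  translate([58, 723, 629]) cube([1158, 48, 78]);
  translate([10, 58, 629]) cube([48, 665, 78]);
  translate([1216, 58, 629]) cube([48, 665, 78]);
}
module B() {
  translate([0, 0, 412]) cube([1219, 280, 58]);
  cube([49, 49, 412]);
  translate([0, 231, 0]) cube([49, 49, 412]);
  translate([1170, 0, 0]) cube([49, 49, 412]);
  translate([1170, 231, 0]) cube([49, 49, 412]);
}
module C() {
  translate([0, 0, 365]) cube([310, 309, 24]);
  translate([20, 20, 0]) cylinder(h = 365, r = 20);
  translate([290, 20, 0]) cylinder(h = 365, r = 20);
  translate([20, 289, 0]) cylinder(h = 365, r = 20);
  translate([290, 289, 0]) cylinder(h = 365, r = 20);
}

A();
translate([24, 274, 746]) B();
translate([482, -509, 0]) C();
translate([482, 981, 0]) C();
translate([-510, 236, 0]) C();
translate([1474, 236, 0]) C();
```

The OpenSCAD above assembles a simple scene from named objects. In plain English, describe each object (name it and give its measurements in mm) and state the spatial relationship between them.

A is a rectangular dining table. The top is 1274×781×39 mm with its upper surface at z = 746 mm. It stands on four 48×48 mm square legs, each inset 10 mm from the nearest pair of top edges, running from the floor to the underside of the top. Four apron rails, 48 mm thick and 78 mm tall, run between adjacent legs with their top edges flush with the underside of the top and their outer faces flush with the legs' outer faces.

B is a long wooden bench with a 1219 mm (x) × 280 mm (y) seat, 58 mm thick, its top surface 470 mm above the floor. Four 49 mm square legs at the seat corners, flush with the edges, run from z = 0 to the seat underside.

C is a four-legged stool. The seat is a 310×309×24 mm slab whose top surface is at z = 389 mm; four round legs, each 40 mm in diameter, run from the floor (z = 0) to the underside of the seat, each leg's axis is inset half a diameter from the nearest pair of seat edges (so the leg's bounding box is flush with the corner).

The bench is on top of the table. Four stools sit around the table at the −y, +y, −x, +x sides.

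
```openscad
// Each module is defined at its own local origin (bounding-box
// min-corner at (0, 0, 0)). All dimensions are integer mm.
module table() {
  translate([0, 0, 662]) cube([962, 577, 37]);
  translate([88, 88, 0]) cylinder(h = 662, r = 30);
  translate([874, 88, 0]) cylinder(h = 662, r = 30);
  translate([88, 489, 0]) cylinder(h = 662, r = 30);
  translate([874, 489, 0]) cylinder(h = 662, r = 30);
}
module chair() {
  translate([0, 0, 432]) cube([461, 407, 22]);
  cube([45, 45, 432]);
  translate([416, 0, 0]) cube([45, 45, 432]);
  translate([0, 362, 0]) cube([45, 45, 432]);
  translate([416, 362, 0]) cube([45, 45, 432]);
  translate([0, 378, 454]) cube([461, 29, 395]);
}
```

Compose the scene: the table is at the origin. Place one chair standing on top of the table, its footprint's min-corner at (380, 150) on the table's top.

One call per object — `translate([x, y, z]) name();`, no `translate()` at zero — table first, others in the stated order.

table();
translate([380, 150, 699]) chair();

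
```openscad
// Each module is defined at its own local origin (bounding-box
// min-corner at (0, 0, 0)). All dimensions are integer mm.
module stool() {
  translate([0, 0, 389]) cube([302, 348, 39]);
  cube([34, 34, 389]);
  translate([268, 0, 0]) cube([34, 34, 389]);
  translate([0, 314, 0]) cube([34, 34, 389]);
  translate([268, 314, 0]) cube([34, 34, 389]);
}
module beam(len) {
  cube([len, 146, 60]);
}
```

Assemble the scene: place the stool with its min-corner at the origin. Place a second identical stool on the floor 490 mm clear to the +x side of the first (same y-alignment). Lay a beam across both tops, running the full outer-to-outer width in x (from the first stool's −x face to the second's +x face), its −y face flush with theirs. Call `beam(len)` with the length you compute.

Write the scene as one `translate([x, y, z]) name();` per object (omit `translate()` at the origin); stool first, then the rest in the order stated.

stool();
translate([792, 0, 0]) stool();
translate([0, 0, 428]) beam(1094);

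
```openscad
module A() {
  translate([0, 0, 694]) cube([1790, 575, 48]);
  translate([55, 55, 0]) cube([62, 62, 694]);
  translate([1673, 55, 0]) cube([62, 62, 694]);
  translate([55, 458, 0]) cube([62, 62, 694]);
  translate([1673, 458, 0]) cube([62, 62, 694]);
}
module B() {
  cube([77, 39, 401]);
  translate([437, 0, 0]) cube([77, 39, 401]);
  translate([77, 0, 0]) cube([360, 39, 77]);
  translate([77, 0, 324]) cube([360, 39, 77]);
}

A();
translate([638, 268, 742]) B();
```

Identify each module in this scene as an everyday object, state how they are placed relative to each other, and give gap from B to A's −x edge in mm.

A is a table. B is a picture frame. The picture frame is on top of the table, centred. The gap from the picture frame to the table's −x edge is 638 mm.

The picture frame's min-x is at 638; the table's min-x is 0; gap = 638 mm.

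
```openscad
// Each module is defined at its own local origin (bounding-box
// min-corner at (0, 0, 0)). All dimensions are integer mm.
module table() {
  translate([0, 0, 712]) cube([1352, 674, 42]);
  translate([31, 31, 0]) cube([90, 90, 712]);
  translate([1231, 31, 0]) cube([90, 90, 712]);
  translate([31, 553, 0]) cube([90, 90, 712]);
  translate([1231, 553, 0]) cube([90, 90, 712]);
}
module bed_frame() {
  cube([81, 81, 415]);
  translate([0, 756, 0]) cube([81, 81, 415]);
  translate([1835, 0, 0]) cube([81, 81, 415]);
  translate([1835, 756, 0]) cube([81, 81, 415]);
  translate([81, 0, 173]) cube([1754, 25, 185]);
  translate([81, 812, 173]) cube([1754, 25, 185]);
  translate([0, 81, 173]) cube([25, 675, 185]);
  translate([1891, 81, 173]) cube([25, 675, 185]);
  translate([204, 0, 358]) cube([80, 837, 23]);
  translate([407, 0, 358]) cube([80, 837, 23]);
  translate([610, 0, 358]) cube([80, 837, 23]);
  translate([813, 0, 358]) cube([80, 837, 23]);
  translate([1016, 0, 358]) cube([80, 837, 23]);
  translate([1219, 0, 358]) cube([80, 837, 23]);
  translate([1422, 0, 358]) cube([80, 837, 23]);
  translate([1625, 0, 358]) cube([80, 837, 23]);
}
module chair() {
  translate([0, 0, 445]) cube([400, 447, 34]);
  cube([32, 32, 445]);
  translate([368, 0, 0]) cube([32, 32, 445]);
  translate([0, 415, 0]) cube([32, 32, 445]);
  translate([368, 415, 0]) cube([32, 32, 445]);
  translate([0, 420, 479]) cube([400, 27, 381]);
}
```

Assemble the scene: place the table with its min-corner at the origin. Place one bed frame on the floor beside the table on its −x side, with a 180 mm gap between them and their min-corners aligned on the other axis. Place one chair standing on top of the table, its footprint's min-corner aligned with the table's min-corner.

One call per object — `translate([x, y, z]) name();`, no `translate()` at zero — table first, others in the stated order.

table();
translate([-2096, 0, 0]) bed_frame();
translate([0, 0, 754]) chair();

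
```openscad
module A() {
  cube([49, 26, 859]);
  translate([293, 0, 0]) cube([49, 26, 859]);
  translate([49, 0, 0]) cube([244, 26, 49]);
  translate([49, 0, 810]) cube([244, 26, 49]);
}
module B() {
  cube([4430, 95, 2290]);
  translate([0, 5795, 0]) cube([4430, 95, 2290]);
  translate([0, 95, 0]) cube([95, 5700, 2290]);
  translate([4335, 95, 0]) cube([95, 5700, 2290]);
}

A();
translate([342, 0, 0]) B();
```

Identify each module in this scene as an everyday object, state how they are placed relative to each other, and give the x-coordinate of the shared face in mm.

A is a picture frame. B is a house frame. The house frame is against the picture frame's +x side, with their −y faces flush. The x-coordinate of the shared face is 342 mm.

The picture frame's +x face and the house frame's −x face are both at x = 342 mm.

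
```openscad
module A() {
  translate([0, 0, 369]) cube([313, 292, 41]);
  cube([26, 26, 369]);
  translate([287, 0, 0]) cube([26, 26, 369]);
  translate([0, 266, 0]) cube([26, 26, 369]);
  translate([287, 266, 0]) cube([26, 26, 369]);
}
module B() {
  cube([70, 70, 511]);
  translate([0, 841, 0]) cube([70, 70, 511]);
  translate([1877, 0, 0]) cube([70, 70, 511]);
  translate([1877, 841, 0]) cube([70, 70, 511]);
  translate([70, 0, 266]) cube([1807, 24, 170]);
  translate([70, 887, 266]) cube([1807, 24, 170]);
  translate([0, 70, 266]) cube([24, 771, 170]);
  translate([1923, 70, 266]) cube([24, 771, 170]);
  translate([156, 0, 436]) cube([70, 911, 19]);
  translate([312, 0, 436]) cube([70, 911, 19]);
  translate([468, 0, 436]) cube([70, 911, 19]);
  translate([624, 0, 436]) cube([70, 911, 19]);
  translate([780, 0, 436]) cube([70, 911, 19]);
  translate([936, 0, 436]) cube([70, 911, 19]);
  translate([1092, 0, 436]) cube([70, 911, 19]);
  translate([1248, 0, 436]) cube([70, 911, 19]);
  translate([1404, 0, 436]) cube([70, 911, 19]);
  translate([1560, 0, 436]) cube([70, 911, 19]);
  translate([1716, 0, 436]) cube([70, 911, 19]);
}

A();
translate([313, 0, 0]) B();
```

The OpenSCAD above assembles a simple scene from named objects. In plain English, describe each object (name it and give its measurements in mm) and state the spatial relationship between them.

A is a four-legged stool. The seat is a 313×292×41 mm slab whose top surface is at z = 410 mm; four square legs, each 26×26 mm in cross-section, run from the floor (z = 0) to the underside of the seat, each flush with a corner of the seat.

B is a bed frame 1947 mm long (x) by 911 mm wide (y). Four 70×70 mm corner posts, 511 mm tall, at the corners of the footprint. Four rails of 24 mm thickness and 170 mm height run between adjacent posts with their undersides at z = 266 mm, their outer faces flush with the outside of the frame (the two x-running rails run between the posts' inner faces; the two y-running rails run between the posts' inner faces). 11 slats, each 70 mm wide (x) and 19 mm thick, lie across the top of the two x-running rails, running the full 911 mm width of the frame in y; the slats are evenly spaced along x between the inner faces of the end posts with equal gaps (rounded down to the nearest mm) at the −x end and between each pair — any rounding remainder accumulates at the +x end.

The bed frame is against the stool's +x side, with their −y faces flush.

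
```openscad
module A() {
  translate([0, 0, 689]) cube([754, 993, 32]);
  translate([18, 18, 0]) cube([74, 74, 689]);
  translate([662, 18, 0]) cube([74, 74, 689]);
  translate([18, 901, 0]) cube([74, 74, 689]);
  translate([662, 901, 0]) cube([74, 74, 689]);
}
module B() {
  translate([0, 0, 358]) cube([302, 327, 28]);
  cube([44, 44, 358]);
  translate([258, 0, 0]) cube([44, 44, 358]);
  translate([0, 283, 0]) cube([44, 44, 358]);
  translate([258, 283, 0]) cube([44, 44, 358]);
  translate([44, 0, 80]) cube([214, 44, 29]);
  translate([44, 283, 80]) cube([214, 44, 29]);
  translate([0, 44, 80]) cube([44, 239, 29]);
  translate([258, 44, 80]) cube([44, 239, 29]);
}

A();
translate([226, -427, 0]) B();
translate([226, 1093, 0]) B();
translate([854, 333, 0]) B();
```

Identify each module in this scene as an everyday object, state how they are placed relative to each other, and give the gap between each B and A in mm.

Each stool's nearest face is 100 mm from the table's bounding box.

A is a table. B is a stool. Three stools sit around the table at the −y, +y, +x sides. The gap between each stool and the table is 100 mm.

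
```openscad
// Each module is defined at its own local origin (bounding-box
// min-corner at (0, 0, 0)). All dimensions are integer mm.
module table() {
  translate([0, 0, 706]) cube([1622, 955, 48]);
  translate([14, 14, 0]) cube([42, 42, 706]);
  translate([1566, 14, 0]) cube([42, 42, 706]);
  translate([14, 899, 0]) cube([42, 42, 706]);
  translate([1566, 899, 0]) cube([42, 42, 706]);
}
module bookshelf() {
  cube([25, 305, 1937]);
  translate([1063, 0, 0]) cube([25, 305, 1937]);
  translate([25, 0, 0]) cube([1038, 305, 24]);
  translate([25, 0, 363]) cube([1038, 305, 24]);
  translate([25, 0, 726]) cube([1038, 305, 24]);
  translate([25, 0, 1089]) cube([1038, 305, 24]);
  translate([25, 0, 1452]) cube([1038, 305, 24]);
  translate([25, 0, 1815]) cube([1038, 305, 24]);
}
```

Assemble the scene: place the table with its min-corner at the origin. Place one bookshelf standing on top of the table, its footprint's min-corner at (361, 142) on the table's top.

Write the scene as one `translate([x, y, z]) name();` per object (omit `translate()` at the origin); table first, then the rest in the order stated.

table();
translate([361, 142, 754]) bookshelf();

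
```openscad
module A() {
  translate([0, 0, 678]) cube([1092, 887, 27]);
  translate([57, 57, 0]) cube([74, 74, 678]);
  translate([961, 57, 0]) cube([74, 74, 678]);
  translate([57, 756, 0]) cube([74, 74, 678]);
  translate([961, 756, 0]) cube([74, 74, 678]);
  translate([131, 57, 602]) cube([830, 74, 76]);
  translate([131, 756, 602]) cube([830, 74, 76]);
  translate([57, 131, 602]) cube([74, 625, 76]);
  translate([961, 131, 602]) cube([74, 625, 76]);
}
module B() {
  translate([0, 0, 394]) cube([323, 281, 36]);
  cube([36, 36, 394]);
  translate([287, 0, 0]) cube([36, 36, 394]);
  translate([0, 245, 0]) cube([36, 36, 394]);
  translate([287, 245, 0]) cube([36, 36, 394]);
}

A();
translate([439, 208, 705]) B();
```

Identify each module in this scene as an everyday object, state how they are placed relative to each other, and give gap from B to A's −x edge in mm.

The stool's min-x is at 439; the table's min-x is 0; gap = 439 mm.

A is a table. B is a stool. The stool is on top of the table. The gap from the stool to the table's −x edge is 439 mm.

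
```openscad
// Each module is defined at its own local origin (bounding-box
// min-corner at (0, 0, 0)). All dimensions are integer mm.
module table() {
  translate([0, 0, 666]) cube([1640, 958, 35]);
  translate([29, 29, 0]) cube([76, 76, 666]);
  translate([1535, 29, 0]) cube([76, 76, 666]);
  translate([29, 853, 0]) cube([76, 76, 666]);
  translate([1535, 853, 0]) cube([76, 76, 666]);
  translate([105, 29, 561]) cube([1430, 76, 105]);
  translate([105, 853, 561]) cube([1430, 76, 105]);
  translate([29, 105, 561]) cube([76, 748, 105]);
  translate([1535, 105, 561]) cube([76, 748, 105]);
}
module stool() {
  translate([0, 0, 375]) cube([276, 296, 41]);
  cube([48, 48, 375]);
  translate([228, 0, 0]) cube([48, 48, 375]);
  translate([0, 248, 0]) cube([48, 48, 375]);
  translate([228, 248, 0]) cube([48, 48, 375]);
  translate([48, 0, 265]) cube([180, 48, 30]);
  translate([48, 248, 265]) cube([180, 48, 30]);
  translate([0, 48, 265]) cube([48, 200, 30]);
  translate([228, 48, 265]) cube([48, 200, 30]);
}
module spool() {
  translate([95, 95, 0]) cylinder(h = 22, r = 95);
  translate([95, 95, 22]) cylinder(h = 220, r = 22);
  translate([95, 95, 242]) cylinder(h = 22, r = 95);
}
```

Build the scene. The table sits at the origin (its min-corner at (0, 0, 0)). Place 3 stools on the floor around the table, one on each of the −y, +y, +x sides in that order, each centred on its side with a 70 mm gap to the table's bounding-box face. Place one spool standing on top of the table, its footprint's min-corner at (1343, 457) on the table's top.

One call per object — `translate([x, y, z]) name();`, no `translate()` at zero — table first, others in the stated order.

table();
translate([682, -366, 0]) stool();
translate([682, 1028, 0]) stool();
translate([1710, 331, 0]) stool();
translate([1343, 457, 701]) spool();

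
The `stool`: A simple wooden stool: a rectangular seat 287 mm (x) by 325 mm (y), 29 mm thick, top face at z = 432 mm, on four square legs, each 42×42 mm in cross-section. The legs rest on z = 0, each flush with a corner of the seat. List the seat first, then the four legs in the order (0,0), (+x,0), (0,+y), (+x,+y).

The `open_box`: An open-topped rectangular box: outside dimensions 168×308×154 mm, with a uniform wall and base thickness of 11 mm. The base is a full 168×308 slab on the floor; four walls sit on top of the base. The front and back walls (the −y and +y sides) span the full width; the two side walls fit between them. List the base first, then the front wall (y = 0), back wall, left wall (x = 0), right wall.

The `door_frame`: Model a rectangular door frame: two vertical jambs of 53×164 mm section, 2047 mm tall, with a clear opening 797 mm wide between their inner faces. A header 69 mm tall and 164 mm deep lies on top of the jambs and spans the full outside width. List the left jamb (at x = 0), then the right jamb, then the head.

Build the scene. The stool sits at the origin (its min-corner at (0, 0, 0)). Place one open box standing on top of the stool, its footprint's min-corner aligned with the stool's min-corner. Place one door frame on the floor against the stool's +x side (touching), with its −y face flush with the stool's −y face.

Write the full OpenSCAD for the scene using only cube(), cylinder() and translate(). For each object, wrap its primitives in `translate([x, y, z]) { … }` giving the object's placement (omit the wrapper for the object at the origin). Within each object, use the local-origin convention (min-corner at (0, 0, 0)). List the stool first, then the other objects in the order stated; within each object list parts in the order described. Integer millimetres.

translate([0, 0, 403]) cube([287, 325, 29]);
cube([42, 42, 403]);
translate([245, 0, 0]) cube([42, 42, 403]);
translate([0, 283, 0]) cube([42, 42, 403]);
translate([245, 283, 0]) cube([42, 42, 403]);
translate([0, 0, 432]) {
  cube([168, 308, 11]);
  translate([0, 0, 11]) cube([168, 11, 143]);
  translate([0, 297, 11]) cube([168, 11, 143]);
  translate([0, 11, 11]) cube([11, 286, 143]);
  translate([157, 11, 11]) cube([11, 286, 143]);
}
translate([287, 0, 0]) {
  cube([53, 164, 2047]);
  translate([850, 0, 0]) cube([53, 164, 2047]);
  translate([0, 0, 2047]) cube([903, 164, 69]);
}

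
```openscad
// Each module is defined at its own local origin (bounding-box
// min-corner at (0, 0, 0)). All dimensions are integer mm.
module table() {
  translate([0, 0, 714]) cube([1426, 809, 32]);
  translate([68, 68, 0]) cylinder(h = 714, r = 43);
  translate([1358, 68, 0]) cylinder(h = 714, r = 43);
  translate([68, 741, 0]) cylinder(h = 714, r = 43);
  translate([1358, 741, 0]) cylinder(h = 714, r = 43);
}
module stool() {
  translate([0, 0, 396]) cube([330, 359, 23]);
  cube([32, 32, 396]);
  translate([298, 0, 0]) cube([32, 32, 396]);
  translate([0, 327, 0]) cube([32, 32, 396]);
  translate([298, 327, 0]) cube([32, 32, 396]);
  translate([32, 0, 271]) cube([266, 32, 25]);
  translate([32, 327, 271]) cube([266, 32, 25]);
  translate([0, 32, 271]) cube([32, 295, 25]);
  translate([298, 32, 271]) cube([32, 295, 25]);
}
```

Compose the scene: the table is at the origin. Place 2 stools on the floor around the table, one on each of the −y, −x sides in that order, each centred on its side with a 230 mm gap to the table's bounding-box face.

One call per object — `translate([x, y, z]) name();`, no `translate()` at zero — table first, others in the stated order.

table();
translate([548, -589, 0]) stool();
translate([-560, 225, 0]) stool();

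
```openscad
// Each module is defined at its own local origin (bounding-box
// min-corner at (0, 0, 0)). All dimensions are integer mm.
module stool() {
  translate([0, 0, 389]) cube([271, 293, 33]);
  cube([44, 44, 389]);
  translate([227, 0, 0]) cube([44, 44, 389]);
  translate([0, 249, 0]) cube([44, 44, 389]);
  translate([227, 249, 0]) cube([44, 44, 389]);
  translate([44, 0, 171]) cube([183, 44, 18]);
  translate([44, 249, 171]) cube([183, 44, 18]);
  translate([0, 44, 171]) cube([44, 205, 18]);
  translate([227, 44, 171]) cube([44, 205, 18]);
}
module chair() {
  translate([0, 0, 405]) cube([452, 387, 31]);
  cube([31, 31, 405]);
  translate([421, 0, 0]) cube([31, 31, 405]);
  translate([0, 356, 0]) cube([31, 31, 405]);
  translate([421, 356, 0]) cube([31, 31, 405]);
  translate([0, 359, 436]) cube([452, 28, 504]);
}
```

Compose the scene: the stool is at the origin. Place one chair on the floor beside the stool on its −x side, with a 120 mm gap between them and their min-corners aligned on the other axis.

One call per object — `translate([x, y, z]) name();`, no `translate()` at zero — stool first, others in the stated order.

stool();
translate([-572, 0, 0]) chair();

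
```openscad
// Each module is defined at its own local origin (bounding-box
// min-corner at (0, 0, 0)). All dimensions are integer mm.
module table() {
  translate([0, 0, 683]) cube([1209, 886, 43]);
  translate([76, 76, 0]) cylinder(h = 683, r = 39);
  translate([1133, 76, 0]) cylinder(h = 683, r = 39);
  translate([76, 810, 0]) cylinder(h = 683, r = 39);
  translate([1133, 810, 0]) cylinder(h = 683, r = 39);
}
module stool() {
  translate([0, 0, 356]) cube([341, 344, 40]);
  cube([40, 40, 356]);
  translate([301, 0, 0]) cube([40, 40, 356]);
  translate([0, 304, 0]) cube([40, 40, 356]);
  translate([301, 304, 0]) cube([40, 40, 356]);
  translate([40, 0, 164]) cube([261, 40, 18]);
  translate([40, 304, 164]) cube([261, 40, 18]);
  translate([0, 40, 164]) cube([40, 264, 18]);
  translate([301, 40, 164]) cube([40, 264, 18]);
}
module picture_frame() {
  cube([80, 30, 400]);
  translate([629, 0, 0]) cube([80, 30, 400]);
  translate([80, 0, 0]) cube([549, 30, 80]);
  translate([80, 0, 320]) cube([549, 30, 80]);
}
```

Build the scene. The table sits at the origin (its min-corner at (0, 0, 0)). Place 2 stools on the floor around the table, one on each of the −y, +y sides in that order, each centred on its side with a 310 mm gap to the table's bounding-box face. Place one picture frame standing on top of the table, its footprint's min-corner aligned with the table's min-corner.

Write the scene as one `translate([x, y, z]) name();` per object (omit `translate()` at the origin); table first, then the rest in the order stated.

table();
translate([434, -654, 0]) stool();
translate([434, 1196, 0]) stool();
translate([0, 0, 726]) picture_frame();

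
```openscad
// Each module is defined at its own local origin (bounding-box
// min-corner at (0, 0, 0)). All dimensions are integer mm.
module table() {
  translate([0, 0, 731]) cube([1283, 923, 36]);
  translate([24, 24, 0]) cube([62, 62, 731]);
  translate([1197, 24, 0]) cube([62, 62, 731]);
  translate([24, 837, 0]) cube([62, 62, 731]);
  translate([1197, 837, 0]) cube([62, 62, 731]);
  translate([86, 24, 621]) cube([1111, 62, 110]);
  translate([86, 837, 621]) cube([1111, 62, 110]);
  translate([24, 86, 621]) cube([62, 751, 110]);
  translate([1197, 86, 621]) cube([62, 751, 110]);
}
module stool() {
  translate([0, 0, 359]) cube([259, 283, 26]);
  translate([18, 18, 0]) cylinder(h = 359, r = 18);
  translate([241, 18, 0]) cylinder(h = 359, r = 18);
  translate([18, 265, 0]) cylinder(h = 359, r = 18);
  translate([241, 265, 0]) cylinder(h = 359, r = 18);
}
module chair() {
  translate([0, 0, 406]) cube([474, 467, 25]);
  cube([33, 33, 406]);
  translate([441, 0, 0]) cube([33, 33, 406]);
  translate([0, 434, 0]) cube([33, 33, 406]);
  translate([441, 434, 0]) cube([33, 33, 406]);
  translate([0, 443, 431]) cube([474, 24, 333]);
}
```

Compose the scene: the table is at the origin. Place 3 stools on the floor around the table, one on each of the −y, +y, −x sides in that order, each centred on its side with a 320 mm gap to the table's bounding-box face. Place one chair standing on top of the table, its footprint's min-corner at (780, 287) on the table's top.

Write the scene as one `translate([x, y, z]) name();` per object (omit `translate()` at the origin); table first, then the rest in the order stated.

table();
translate([512, -603, 0]) stool();
translate([512, 1243, 0]) stool();
translate([-579, 320, 0]) stool();
translate([780, 287, 767]) chair();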